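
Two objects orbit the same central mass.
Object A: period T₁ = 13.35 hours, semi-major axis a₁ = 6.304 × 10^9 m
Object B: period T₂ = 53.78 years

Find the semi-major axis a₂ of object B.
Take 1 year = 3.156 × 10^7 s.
T₁ = 13.35 hours = 48060 s
T₂ = 53.78 years = 1.6973 × 10^9 s
a₁ = 6.304 × 10^9 m
Kepler's third law: (T₂/T₁)² = (a₂/a₁)³  ⇒  a₂ = a₁ (T₂/T₁)^(2/3)
T₂/T₁ = 35316.2
(T₂/T₁)^(2/3) = 1076.42
a₂ = 6.304 × 10^9 m × 1076.42 = 6.78577 × 10^12 m ≈ 6.786 × 10^12 m

Final answer: a₂ = 6.786 × 10^12 m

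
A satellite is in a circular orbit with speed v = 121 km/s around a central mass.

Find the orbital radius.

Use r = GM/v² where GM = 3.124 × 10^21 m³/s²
v = 121 km/s = 121000 m/s
GM = 3.124 × 10^21 m³/s²
v² = 1.4641 × 10^10 m²/s²
r = GM/v² = (3.124 × 10^21) / (1.4641 × 10^10) = 2.13373 × 10^11 m ≈ 2.134 × 10^11 m

Final answer: 2.134 × 10^11 m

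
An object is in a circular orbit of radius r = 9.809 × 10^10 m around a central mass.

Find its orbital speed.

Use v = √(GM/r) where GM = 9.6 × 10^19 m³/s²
r = 9.809 × 10^10 m
GM = 9.6 × 10^19 m³/s²
GM/r = (9.6 × 10^19) / (9.809 × 10^10) = 9.78693 × 10^8 m²/s²
v = √(GM/r) = 31284.1 m/s ≈ 31.28 km/s

Final answer: 31.28 km/s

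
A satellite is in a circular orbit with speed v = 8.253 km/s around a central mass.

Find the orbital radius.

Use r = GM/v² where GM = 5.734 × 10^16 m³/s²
v = 8.253 km/s = 8253 m/s
GM = 5.734 × 10^16 m³/s²
v² = 6.8112 × 10^7 m²/s²
r = GM/v² = (5.734 × 10^16) / (6.8112 × 10^7) = 8.41849 × 10^8 m ≈ 841.8 Mm

Final answer: 841.8 Mm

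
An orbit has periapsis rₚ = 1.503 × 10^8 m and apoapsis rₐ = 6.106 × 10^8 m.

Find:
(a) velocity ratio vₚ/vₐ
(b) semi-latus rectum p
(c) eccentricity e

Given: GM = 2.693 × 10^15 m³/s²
rₚ = 1.503 × 10^8 m
rₐ = 6.106 × 10^8 m
GM = 2.693 × 10^15 m³/s²
a = (rₚ + rₐ)/2 = 3.8045 × 10^8 m
e = (rₐ − rₚ)/(rₐ + rₚ) = (4.603 × 10^8) / (7.609 × 10^8) = 0.604942
(a) vₚ/vₐ = rₐ/rₚ (angular momentum) = (6.106 × 10^8) / (1.503 × 10^8) = 4.06254 ≈ 4.063
(b) 1 − e² = 0.634046;  p = a(1 − e²) = 3.8045 × 10^8 × 0.634046 = 2.41223 × 10^8 m ≈ 2.412 × 10^8 m
(c) e = 0.604942 ≈ 0.6049

Final answer:
(a) velocity ratio vₚ/vₐ = 4.063
(b) semi-latus rectum p = 2.412 × 10^8 m
(c) eccentricity e = 0.6049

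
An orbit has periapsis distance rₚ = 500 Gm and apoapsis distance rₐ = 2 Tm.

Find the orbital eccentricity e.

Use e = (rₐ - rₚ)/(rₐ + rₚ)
rₚ = 500 Gm = 5 × 10^11 m
rₐ = 2 Tm = 2 × 10^12 m
rₐ − rₚ = 1.5 × 10^12 m
rₐ + rₚ = 2.5 × 10^12 m
e = (rₐ − rₚ)/(rₐ + rₚ) = 0.6

Final answer: e = 0.6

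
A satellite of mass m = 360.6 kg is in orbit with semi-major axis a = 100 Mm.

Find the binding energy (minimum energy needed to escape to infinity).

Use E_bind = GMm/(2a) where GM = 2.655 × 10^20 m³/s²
a = 100 Mm = 1 × 10^8 m
GM = 2.655 × 10^20 m³/s²
m = 360.6 kg
GMm = 2.655 × 10^20 × 360.6 = 9.57393 × 10^22 m³·kg/s²
2a = 2 × 10^8 m
E_bind = GMm/(2a) = 4.78696 × 10^14 J ≈ 478.7 TJ

Final answer: 478.7 TJ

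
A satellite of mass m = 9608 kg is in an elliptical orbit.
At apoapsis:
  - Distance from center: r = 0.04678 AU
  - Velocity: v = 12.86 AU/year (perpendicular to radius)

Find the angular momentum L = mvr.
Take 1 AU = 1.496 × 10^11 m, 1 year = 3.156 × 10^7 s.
r = 0.04678 AU = 6.99829 × 10^9 m
v = 12.86 AU/year = 60958.7 m/s
vr = 60958.7 × 6.99829 × 10^9 = 4.26606 × 10^14 m²/s
L = m × vr = 9608 × 4.26606 × 10^14 = 4.09883 × 10^18 kg·m²/s ≈ 4.099 × 10^18 kg·m²/s

Final answer: L = 4.099 × 10^18 kg·m²/s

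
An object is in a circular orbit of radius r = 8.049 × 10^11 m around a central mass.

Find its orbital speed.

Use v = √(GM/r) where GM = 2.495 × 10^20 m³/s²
r = 8.049 × 10^11 m
GM = 2.495 × 10^20 m³/s²
GM/r = (2.495 × 10^20) / (8.049 × 10^11) = 3.09976 × 10^8 m²/s²
v = √(GM/r) = 17606.1 m/s ≈ 17.61 km/s

Final answer: 17.61 km/s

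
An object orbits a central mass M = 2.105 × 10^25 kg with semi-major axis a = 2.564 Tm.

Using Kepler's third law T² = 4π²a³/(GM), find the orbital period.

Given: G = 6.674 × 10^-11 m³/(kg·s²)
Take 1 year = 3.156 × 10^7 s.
M = 2.105 × 10^25 kg
GM = G × M = 6.674 × 10^-11 × 2.105 × 10^25 = 1.40488 × 10^15 m³/s²
a = 2.564 Tm = 2.564 × 10^12 m
a³ = 1.6856 × 10^37 m³
T = 2π √(a³/GM) = 2π √((1.6856 × 10^37) / (1.40488 × 10^15)) = 2π × 1.09536 × 10^11 s
T = 6.88237 × 10^11 s ≈ 2.181 × 10^4 years

Final answer: 2.181 × 10^4 years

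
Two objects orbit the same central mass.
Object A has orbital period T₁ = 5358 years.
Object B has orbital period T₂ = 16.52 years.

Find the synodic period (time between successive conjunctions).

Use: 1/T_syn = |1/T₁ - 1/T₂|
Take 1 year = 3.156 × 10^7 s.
T₁ = 5358 years = 1.69098 × 10^11 s
T₂ = 16.52 years = 5.21371 × 10^8 s
1/T₁ = 5.91371 × 10^-12 s⁻¹
1/T₂ = 1.91802 × 10^-9 s⁻¹
|1/T₁ − 1/T₂| = 1.91211 × 10^-9 s⁻¹
T_syn = 1 / |1/T₁ − 1/T₂| = 5.22984 × 10^8 s ≈ 16.57 years

Final answer: T_syn = 16.57 years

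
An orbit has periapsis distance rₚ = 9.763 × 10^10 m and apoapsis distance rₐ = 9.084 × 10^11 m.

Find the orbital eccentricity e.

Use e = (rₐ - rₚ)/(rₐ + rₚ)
rₚ = 9.763 × 10^10 m
rₐ = 9.084 × 10^11 m
rₐ − rₚ = 8.1077 × 10^11 m
rₐ + rₚ = 1.00603 × 10^12 m
e = (rₐ − rₚ)/(rₐ + rₚ) = 0.80591

Final answer: e = 0.8059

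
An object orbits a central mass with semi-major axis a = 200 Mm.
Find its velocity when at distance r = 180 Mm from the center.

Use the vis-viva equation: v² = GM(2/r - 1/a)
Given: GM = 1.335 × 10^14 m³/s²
a = 200 Mm = 2 × 10^8 m
r = 180 Mm = 1.8 × 10^8 m
GM = 1.335 × 10^14 m³/s²
2/r − 1/a = 1.11111 × 10^-8 − 5 × 10^-9 = 6.11111 × 10^-9 m⁻¹
v² = GM (2/r − 1/a) = 815833 m²/s²
v = 903.235 m/s ≈ 903.2 m/s

Final answer: 903.2 m/s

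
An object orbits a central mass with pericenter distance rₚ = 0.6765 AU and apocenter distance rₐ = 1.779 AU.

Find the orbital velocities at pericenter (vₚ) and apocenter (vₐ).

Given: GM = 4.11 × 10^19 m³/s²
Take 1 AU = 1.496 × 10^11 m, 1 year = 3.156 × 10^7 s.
rₚ = 0.6765 AU = 1.01204 × 10^11 m
rₐ = 1.779 AU = 2.66138 × 10^11 m
GM = 4.11 × 10^19 m³/s²
a = (rₚ + rₐ)/2 = 1.83671 × 10^11 m
Vis-viva: v² = GM (2/r − 1/a)
vₚ² = 4.11 × 10^19 × (1.9762 × 10^-11 − 5.44451 × 10^-12) = 5.88448 × 10^8 m²/s²
vₚ = 24258 m/s ≈ 5.118 AU/year
vₐ² = 4.11 × 10^19 × (7.51489 × 10^-12 − 5.44451 × 10^-12) = 8.50927 × 10^7 m²/s²
vₐ = 9224.57 m/s ≈ 1.946 AU/year

Final answer: vₚ = 5.118 AU/year, vₐ = 1.946 AU/year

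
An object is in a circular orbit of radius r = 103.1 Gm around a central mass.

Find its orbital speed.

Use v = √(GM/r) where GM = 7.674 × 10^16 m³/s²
r = 103.1 Gm = 1.031 × 10^11 m
GM = 7.674 × 10^16 m³/s²
GM/r = (7.674 × 10^16) / (1.031 × 10^11) = 744326 m²/s²
v = √(GM/r) = 862.743 m/s ≈ 862.7 m/s

Final answer: 862.7 m/s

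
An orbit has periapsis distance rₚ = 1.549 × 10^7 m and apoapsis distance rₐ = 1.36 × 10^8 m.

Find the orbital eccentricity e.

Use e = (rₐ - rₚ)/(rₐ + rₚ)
rₚ = 1.549 × 10^7 m
rₐ = 1.36 × 10^8 m
rₐ − rₚ = 1.2051 × 10^8 m
rₐ + rₚ = 1.5149 × 10^8 m
e = (rₐ − rₚ)/(rₐ + rₚ) = 0.795498

Final answer: e = 0.7955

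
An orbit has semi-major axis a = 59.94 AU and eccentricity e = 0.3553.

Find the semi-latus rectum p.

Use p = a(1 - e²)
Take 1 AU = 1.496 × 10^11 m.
a = 59.94 AU = 8.96702 × 10^12 m
e = 0.3553,  e² = 0.126238,  1 − e² = 0.873762
p = a(1 − e²) = 8.96702 × 10^12 m × 0.873762 = 7.83504 × 10^12 m ≈ 52.37 AU

Final answer: p = 52.37 AU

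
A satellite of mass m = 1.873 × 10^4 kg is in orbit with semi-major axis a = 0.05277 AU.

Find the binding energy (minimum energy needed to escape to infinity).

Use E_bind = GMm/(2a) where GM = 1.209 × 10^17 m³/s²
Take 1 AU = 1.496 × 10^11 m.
a = 0.05277 AU = 7.89439 × 10^9 m
GM = 1.209 × 10^17 m³/s²
m = 1.873 × 10^4 kg
GMm = 1.209 × 10^17 × 18730 = 2.26446 × 10^21 m³·kg/s²
2a = 1.57888 × 10^10 m
E_bind = GMm/(2a) = 1.43422 × 10^11 J ≈ 143.4 GJ

Final answer: 143.4 GJ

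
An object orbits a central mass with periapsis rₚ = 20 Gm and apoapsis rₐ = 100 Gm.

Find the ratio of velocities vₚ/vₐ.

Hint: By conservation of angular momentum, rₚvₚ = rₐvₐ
rₚ = 20 Gm = 2 × 10^10 m
rₐ = 100 Gm = 1 × 10^11 m
rₚvₚ = rₐvₐ  ⇒  vₚ/vₐ = rₐ/rₚ
vₚ/vₐ = (1 × 10^11) / (2 × 10^10) = 5

Final answer: vₚ/vₐ = 5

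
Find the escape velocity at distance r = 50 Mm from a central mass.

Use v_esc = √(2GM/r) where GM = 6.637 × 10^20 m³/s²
r = 50 Mm = 5 × 10^7 m
GM = 6.637 × 10^20 m³/s²
2GM/r = 2 × (6.637 × 10^20) / (5 × 10^7) = 2.6548 × 10^13 m²/s²
v_esc = √(2GM/r) = 5.15248 × 10^6 m/s ≈ 5152 km/s

Final answer: 5152 km/s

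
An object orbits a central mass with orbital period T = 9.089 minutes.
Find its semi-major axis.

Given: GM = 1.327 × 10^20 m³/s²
T = 9.089 minutes = 545.34 s
GM = 1.327 × 10^20 m³/s²
Kepler's third law: a³ = GM T² / (4π²)
T² = 297396 s²
a³ = (1.327 × 10^20) × 297396 / (4π²) = 9.99645 × 10^23 m³
a = (a³)^(1/3) = 9.99882 × 10^7 m ≈ 99.99 Mm

Final answer: 99.99 Mm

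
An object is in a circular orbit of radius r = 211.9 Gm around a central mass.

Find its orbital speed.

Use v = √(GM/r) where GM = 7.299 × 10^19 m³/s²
r = 211.9 Gm = 2.119 × 10^11 m
GM = 7.299 × 10^19 m³/s²
GM/r = (7.299 × 10^19) / (2.119 × 10^11) = 3.44455 × 10^8 m²/s²
v = √(GM/r) = 18559.5 m/s ≈ 18.56 km/s

Final answer: 18.56 km/s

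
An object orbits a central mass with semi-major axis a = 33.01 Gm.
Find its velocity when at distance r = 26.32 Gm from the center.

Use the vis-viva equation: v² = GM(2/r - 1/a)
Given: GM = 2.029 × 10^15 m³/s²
a = 33.01 Gm = 3.301 × 10^10 m
r = 26.32 Gm = 2.632 × 10^10 m
GM = 2.029 × 10^15 m³/s²
2/r − 1/a = 7.59878 × 10^-11 − 3.02939 × 10^-11 = 4.5694 × 10^-11 m⁻¹
v² = GM (2/r − 1/a) = 92713.1 m²/s²
v = 304.488 m/s ≈ 304.5 m/s

Final answer: 304.5 m/s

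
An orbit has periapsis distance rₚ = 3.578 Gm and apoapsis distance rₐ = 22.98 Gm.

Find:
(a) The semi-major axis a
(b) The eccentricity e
rₚ = 3.578 Gm = 3.578 × 10^9 m
rₐ = 22.98 Gm = 2.298 × 10^10 m
(a) a = (rₚ + rₐ)/2 = 1.3279 × 10^10 m ≈ 13.28 Gm
(b) e = (rₐ − rₚ)/(rₐ + rₚ) = (1.9402 × 10^10) / (2.6558 × 10^10) = 0.730552

Final answer:
(a) a = 13.28 Gm
(b) e = 0.7306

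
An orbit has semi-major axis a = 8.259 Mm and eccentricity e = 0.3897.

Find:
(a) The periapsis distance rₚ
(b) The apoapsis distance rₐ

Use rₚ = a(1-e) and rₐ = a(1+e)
a = 8.259 Mm = 8.259 × 10^6 m
e = 0.3897:  1 − e = 0.6103,  1 + e = 1.3897
(a) rₚ = a(1 − e) = 8.259 × 10^6 m × 0.6103 = 5.04047 × 10^6 m ≈ 5.04 Mm
(b) rₐ = a(1 + e) = 8.259 × 10^6 m × 1.3897 = 1.14775 × 10^7 m ≈ 11.48 Mm

Final answer:
(a) rₚ = 5.04 Mm
(b) rₐ = 11.48 Mm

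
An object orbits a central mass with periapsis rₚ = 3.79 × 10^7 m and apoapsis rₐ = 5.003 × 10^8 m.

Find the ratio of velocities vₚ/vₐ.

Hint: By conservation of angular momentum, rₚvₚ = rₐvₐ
rₚ = 3.79 × 10^7 m
rₐ = 5.003 × 10^8 m
rₚvₚ = rₐvₐ  ⇒  vₚ/vₐ = rₐ/rₚ
vₚ/vₐ = (5.003 × 10^8) / (3.79 × 10^7) = 13.2005

Final answer: vₚ/vₐ = 13.2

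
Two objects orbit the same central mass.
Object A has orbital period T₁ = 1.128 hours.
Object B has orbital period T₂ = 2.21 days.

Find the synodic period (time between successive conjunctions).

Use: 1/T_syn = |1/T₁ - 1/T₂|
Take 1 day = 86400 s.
T₁ = 1.128 hours = 4060.8 s
T₂ = 2.21 days = 190944 s
1/T₁ = 0.000246257 s⁻¹
1/T₂ = 5.23714 × 10^-6 s⁻¹
|1/T₁ − 1/T₂| = 0.00024102 s⁻¹
T_syn = 1 / |1/T₁ − 1/T₂| = 4149.04 s ≈ 1.153 hours

Final answer: T_syn = 1.153 hours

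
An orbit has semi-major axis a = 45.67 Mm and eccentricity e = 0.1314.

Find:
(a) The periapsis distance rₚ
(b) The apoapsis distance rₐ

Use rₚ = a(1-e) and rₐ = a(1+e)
a = 45.67 Mm = 4.567 × 10^7 m
e = 0.1314:  1 − e = 0.8686,  1 + e = 1.1314
(a) rₚ = a(1 − e) = 4.567 × 10^7 m × 0.8686 = 3.9669 × 10^7 m ≈ 39.67 Mm
(b) rₐ = a(1 + e) = 4.567 × 10^7 m × 1.1314 = 5.1671 × 10^7 m ≈ 51.67 Mm

Final answer:
(a) rₚ = 39.67 Mm
(b) rₐ = 51.67 Mm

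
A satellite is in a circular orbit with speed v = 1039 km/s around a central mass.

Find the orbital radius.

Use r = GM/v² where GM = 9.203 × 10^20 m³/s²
v = 1039 km/s = 1.039 × 10^6 m/s
GM = 9.203 × 10^20 m³/s²
v² = 1.07952 × 10^12 m²/s²
r = GM/v² = (9.203 × 10^20) / (1.07952 × 10^12) = 8.52508 × 10^8 m ≈ 852.5 Mm

Final answer: 852.5 Mm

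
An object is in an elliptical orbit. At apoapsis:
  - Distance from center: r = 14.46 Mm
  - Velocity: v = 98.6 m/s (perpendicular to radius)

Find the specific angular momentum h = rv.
r = 14.46 Mm = 1.446 × 10^7 m
v = 98.6 m/s
h = rv = 1.446 × 10^7 × 98.6 = 1.42576 × 10^9 m²/s ≈ 1.426 × 10^9 m²/s

Final answer: h = 1.426 × 10^9 m²/s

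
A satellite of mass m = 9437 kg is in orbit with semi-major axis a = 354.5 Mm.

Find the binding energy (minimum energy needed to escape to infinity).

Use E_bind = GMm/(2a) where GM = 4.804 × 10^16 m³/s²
a = 354.5 Mm = 3.545 × 10^8 m
GM = 4.804 × 10^16 m³/s²
m = 9437 kg
GMm = 4.804 × 10^16 × 9437 = 4.53353 × 10^20 m³·kg/s²
2a = 7.09 × 10^8 m
E_bind = GMm/(2a) = 6.39427 × 10^11 J ≈ 639.4 GJ

Final answer: 639.4 GJ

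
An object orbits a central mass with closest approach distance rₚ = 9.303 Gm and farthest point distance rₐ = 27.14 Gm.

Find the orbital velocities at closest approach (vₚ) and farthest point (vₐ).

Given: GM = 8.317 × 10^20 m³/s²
rₚ = 9.303 Gm = 9.303 × 10^9 m
rₐ = 27.14 Gm = 2.714 × 10^10 m
GM = 8.317 × 10^20 m³/s²
a = (rₚ + rₐ)/2 = 1.82215 × 10^10 m
Vis-viva: v² = GM (2/r − 1/a)
vₚ² = 8.317 × 10^20 × (2.14984 × 10^-10 − 5.48802 × 10^-11) = 1.33159 × 10^11 m²/s²
vₚ = 364909 m/s ≈ 364.9 km/s
vₐ² = 8.317 × 10^20 × (7.3692 × 10^-11 − 5.48802 × 10^-11) = 1.56457 × 10^10 m²/s²
vₐ = 125083 m/s ≈ 125.1 km/s

Final answer: vₚ = 364.9 km/s, vₐ = 125.1 km/s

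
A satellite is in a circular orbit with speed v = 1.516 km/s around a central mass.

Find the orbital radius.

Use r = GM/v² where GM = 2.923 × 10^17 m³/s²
v = 1.516 km/s = 1516 m/s
GM = 2.923 × 10^17 m³/s²
v² = 2.29826 × 10^6 m²/s²
r = GM/v² = (2.923 × 10^17) / (2.29826 × 10^6) = 1.27183 × 10^11 m ≈ 127.2 Gm

Final answer: 127.2 Gm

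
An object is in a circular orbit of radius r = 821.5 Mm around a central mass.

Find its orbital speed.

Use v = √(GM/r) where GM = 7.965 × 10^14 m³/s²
r = 821.5 Mm = 8.215 × 10^8 m
GM = 7.965 × 10^14 m³/s²
GM/r = (7.965 × 10^14) / (8.215 × 10^8) = 969568 m²/s²
v = √(GM/r) = 984.666 m/s ≈ 984.7 m/s

Final answer: 984.7 m/s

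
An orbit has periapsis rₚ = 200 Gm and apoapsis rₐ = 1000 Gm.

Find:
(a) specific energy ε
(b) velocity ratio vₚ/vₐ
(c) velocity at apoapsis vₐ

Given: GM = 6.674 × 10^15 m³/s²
rₚ = 200 Gm = 2 × 10^11 m
rₐ = 1000 Gm = 1 × 10^12 m
GM = 6.674 × 10^15 m³/s²
a = (rₚ + rₐ)/2 = 6 × 10^11 m
e = (rₐ − rₚ)/(rₐ + rₚ) = (8 × 10^11) / (1.2 × 10^12) = 0.666667
(a) 2a = 1.2 × 10^12 m;  ε = −GM/(2a) = -5561.67 J/kg ≈ -5.562 kJ/kg
(b) vₚ/vₐ = rₐ/rₚ (angular momentum) = (1 × 10^12) / (2 × 10^11) = 5 ≈ 5
(c) vₐ² = GM (2/rₐ − 1/a) = 6.674 × 10^15 × (2 × 10^-12 − 1.66667 × 10^-12) = 2224.67 m²/s²;  vₐ = 47.1664 m/s ≈ 47.17 m/s

Final answer:
(a) specific energy ε = -5.562 kJ/kg
(b) velocity ratio vₚ/vₐ = 5
(c) velocity at apoapsis vₐ = 47.17 m/s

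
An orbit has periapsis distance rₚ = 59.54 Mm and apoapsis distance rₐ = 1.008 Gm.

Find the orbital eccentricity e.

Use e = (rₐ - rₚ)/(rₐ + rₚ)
rₚ = 59.54 Mm = 5.954 × 10^7 m
rₐ = 1.008 Gm = 1.008 × 10^9 m
rₐ − rₚ = 9.4846 × 10^8 m
rₐ + rₚ = 1.06754 × 10^9 m
e = (rₐ − rₚ)/(rₐ + rₚ) = 0.888454

Final answer: e = 0.8885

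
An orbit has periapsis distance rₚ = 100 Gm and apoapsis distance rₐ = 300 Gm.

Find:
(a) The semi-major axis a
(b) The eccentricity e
rₚ = 100 Gm = 1 × 10^11 m
rₐ = 300 Gm = 3 × 10^11 m
(a) a = (rₚ + rₐ)/2 = 2 × 10^11 m ≈ 200 Gm
(b) e = (rₐ − rₚ)/(rₐ + rₚ) = (2 × 10^11) / (4 × 10^11) = 0.5

Final answer:
(a) a = 200 Gm
(b) e = 0.5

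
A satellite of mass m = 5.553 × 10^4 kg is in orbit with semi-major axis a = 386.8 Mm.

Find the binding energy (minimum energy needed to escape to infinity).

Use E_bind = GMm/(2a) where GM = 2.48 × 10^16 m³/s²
a = 386.8 Mm = 3.868 × 10^8 m
GM = 2.48 × 10^16 m³/s²
m = 5.553 × 10^4 kg
GMm = 2.48 × 10^16 × 55530 = 1.37714 × 10^21 m³·kg/s²
2a = 7.736 × 10^8 m
E_bind = GMm/(2a) = 1.78018 × 10^12 J ≈ 1.78 TJ

Final answer: 1.78 TJ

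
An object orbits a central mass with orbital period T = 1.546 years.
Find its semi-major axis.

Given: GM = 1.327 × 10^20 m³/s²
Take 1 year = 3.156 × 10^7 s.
T = 1.546 years = 4.87918 × 10^7 s
GM = 1.327 × 10^20 m³/s²
Kepler's third law: a³ = GM T² / (4π²)
T² = 2.38064 × 10^15 s²
a³ = (1.327 × 10^20) × (2.38064 × 10^15) / (4π²) = 8.0021 × 10^33 m³
a = (a³)^(1/3) = 2.00018 × 10^11 m ≈ 200 Gm

Final answer: 200 Gm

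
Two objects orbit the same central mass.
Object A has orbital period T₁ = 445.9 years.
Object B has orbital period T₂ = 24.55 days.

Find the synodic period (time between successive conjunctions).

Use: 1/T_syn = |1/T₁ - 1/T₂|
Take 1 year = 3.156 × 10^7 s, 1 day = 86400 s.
T₁ = 445.9 years = 1.40726 × 10^10 s
T₂ = 24.55 days = 2.12112 × 10^6 s
1/T₁ = 7.10601 × 10^-11 s⁻¹
1/T₂ = 4.71449 × 10^-7 s⁻¹
|1/T₁ − 1/T₂| = 4.71378 × 10^-7 s⁻¹
T_syn = 1 / |1/T₁ − 1/T₂| = 2.12144 × 10^6 s ≈ 24.55 days

Final answer: T_syn = 24.55 days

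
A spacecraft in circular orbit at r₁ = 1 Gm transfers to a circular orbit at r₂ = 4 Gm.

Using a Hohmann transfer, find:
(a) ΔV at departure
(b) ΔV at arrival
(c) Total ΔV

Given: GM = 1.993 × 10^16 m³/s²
r₁ = 1 Gm = 1 × 10^9 m
r₂ = 4 Gm = 4 × 10^9 m
GM = 1.993 × 10^16 m³/s²
Transfer ellipse: a_t = (r₁ + r₂)/2 = 2.5 × 10^9 m
Circular speed at r₁: v₁ = √(GM/r₁) = 4464.3 m/s
Transfer speed at r₁ (periapsis): v₁ₜ = √(GM(2/r₁ − 1/a_t)) = 5646.95 m/s
(a) ΔV₁ = v₁ₜ − v₁ = 1182.64 m/s ≈ 1.183 km/s
Circular speed at r₂: v₂ = √(GM/r₂) = 2232.15 m/s
Transfer speed at r₂ (apoapsis): v₂ₜ = √(GM(2/r₂ − 1/a_t)) = 1411.74 m/s
(b) ΔV₂ = v₂ − v₂ₜ = 820.415 m/s ≈ 820.4 m/s
(c) ΔV_total = ΔV₁ + ΔV₂ = 2003.06 m/s ≈ 2.003 km/s

Final answer:
(a) ΔV₁ = 1.183 km/s
(b) ΔV₂ = 820.4 m/s
(c) ΔV_total = 2.003 km/s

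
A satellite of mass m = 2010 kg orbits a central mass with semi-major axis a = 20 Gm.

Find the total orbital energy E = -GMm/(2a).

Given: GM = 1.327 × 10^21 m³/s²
a = 20 Gm = 2 × 10^10 m
GM = 1.327 × 10^21 m³/s²
2a = 4 × 10^10 m
GMm = 1.327 × 10^21 × 2010 = 2.66727 × 10^24 m³·kg/s²
E = −GMm/(2a) = -6.66818 × 10^13 J ≈ -66.68 TJ

Final answer: -66.68 TJ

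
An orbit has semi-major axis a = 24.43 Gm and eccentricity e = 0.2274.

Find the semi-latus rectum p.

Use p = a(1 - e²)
a = 24.43 Gm = 2.443 × 10^10 m
e = 0.2274,  e² = 0.0517108,  1 − e² = 0.948289
p = a(1 − e²) = 2.443 × 10^10 m × 0.948289 = 2.31667 × 10^10 m ≈ 23.17 Gm

Final answer: p = 23.17 Gm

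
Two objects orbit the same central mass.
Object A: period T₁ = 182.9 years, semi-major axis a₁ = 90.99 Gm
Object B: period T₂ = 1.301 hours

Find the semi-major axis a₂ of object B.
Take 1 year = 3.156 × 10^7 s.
T₁ = 182.9 years = 5.77232 × 10^9 s
T₂ = 1.301 hours = 4683.6 s
a₁ = 90.99 Gm = 9.099 × 10^10 m
Kepler's third law: (T₂/T₁)² = (a₂/a₁)³  ⇒  a₂ = a₁ (T₂/T₁)^(2/3)
T₂/T₁ = 8.11389 × 10^-7
(T₂/T₁)^(2/3) = 8.69934 × 10^-5
a₂ = 9.099 × 10^10 m × 8.69934 × 10^-5 = 7.91553 × 10^6 m ≈ 7.916 Mm

Final answer: a₂ = 7.916 Mm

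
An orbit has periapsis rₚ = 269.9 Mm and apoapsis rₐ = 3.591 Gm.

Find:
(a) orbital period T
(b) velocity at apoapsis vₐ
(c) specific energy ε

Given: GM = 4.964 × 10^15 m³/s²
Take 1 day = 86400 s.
rₚ = 269.9 Mm = 2.699 × 10^8 m
rₐ = 3.591 Gm = 3.591 × 10^9 m
GM = 4.964 × 10^15 m³/s²
a = (rₚ + rₐ)/2 = 1.93045 × 10^9 m
e = (rₐ − rₚ)/(rₐ + rₚ) = (3.3211 × 10^9) / (3.8609 × 10^9) = 0.860188
(a) a³ = 7.19409 × 10^27 m³;  T = 2π √(a³/GM) = 2π × 1.20385 × 10^6 s = 7.56401 × 10^6 s ≈ 87.55 days
(b) vₐ² = GM (2/rₐ − 1/a) = 4.964 × 10^15 × (5.56948 × 10^-10 − 5.18014 × 10^-10) = 193268 m²/s²;  vₐ = 439.623 m/s ≈ 439.6 m/s
(c) 2a = 3.8609 × 10^9 m;  ε = −GM/(2a) = -1.28571 × 10^6 J/kg ≈ -1.286 MJ/kg

Final answer:
(a) orbital period T = 87.55 days
(b) velocity at apoapsis vₐ = 439.6 m/s
(c) specific energy ε = -1.286 MJ/kg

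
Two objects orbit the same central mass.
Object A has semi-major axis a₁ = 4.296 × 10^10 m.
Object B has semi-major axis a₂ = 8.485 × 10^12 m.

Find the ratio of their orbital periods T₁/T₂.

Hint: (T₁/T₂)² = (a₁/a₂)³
a₁ = 4.296 × 10^10 m
a₂ = 8.485 × 10^12 m
a₁/a₂ = 0.00506305
T₁/T₂ = (a₁/a₂)^(3/2) = (0.00506305)^1.5 = 0.000360262

Final answer: T₁/T₂ = 0.0003603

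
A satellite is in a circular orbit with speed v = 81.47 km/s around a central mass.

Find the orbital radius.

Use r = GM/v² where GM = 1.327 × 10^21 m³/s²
v = 81.47 km/s = 81470 m/s
GM = 1.327 × 10^21 m³/s²
v² = 6.63736 × 10^9 m²/s²
r = GM/v² = (1.327 × 10^21) / (6.63736 × 10^9) = 1.99929 × 10^11 m ≈ 199.9 Gm

Final answer: 199.9 Gm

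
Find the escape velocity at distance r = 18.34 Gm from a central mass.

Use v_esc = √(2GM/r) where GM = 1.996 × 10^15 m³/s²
r = 18.34 Gm = 1.834 × 10^10 m
GM = 1.996 × 10^15 m³/s²
2GM/r = 2 × (1.996 × 10^15) / (1.834 × 10^10) = 217666 m²/s²
v_esc = √(2GM/r) = 466.547 m/s ≈ 466.5 m/s

Final answer: 466.5 m/s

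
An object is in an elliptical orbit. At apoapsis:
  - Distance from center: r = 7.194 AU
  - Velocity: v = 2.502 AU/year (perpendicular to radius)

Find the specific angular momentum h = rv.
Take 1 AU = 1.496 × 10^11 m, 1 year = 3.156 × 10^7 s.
r = 7.194 AU = 1.07622 × 10^12 m
v = 2.502 AU/year = 11859.9 m/s
h = rv = 1.07622 × 10^12 × 11859.9 = 1.27639 × 10^16 m²/s ≈ 1.276 × 10^16 m²/s

Final answer: h = 1.276 × 10^16 m²/s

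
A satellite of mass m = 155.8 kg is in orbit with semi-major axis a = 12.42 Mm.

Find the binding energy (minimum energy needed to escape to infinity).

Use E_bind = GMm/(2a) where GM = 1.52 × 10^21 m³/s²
a = 12.42 Mm = 1.242 × 10^7 m
GM = 1.52 × 10^21 m³/s²
m = 155.8 kg
GMm = 1.52 × 10^21 × 155.8 = 2.36816 × 10^23 m³·kg/s²
2a = 2.484 × 10^7 m
E_bind = GMm/(2a) = 9.53366 × 10^15 J ≈ 9.534 PJ

Final answer: 9.534 PJ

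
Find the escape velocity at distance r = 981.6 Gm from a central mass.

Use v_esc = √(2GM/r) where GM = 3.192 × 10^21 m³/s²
r = 981.6 Gm = 9.816 × 10^11 m
GM = 3.192 × 10^21 m³/s²
2GM/r = 2 × (3.192 × 10^21) / (9.816 × 10^11) = 6.50367 × 10^9 m²/s²
v_esc = √(2GM/r) = 80645.3 m/s ≈ 80.65 km/s

Final answer: 80.65 km/s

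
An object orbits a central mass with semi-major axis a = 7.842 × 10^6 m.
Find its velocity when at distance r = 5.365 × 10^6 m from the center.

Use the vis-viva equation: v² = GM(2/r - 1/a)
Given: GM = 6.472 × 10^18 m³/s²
a = 7.842 × 10^6 m
r = 5.365 × 10^6 m
GM = 6.472 × 10^18 m³/s²
2/r − 1/a = 3.72787 × 10^-7 − 1.27518 × 10^-7 = 2.45268 × 10^-7 m⁻¹
v² = GM (2/r − 1/a) = 1.58738 × 10^12 m²/s²
v = 1.25991 × 10^6 m/s ≈ 1260 km/s

Final answer: 1260 km/s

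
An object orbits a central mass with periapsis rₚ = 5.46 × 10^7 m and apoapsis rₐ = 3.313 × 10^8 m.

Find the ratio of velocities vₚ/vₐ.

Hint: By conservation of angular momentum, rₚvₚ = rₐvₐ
rₚ = 5.46 × 10^7 m
rₐ = 3.313 × 10^8 m
rₚvₚ = rₐvₐ  ⇒  vₚ/vₐ = rₐ/rₚ
vₚ/vₐ = (3.313 × 10^8) / (5.46 × 10^7) = 6.06777

Final answer: vₚ/vₐ = 6.068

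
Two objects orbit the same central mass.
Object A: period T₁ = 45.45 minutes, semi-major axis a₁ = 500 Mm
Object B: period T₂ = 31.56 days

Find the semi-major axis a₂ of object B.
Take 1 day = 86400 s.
T₁ = 45.45 minutes = 2727 s
T₂ = 31.56 days = 2.72678 × 10^6 s
a₁ = 500 Mm = 5 × 10^8 m
Kepler's third law: (T₂/T₁)² = (a₂/a₁)³  ⇒  a₂ = a₁ (T₂/T₁)^(2/3)
T₂/T₁ = 999.921
(T₂/T₁)^(2/3) = 99.9947
a₂ = 5 × 10^8 m × 99.9947 = 4.99974 × 10^10 m ≈ 50 Gm

Final answer: a₂ = 50 Gm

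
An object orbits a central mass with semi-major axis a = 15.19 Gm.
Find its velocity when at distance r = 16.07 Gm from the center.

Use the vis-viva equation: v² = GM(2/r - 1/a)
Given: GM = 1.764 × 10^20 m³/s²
a = 15.19 Gm = 1.519 × 10^10 m
r = 16.07 Gm = 1.607 × 10^10 m
GM = 1.764 × 10^20 m³/s²
2/r − 1/a = 1.24456 × 10^-10 − 6.58328 × 10^-11 = 5.86227 × 10^-11 m⁻¹
v² = GM (2/r − 1/a) = 1.0341 × 10^10 m²/s²
v = 101691 m/s ≈ 101.7 km/s

Final answer: 101.7 km/s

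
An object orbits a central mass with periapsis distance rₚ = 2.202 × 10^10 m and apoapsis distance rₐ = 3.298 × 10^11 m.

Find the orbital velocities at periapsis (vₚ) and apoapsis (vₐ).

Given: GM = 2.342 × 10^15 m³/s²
rₚ = 2.202 × 10^10 m
rₐ = 3.298 × 10^11 m
GM = 2.342 × 10^15 m³/s²
a = (rₚ + rₐ)/2 = 1.7591 × 10^11 m
Vis-viva: v² = GM (2/r − 1/a)
vₚ² = 2.342 × 10^15 × (9.08265 × 10^-11 − 5.68473 × 10^-12) = 199402 m²/s²
vₚ = 446.545 m/s ≈ 446.5 m/s
vₐ² = 2.342 × 10^15 × (6.06428 × 10^-12 − 5.68473 × 10^-12) = 888.921 m²/s²
vₐ = 29.8148 m/s ≈ 29.81 m/s

Final answer: vₚ = 446.5 m/s, vₐ = 29.81 m/s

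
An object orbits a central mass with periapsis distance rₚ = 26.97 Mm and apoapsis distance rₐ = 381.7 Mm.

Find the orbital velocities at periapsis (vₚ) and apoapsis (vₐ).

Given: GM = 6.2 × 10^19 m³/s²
rₚ = 26.97 Mm = 2.697 × 10^7 m
rₐ = 381.7 Mm = 3.817 × 10^8 m
GM = 6.2 × 10^19 m³/s²
a = (rₚ + rₐ)/2 = 2.04335 × 10^8 m
Vis-viva: v² = GM (2/r − 1/a)
vₚ² = 6.2 × 10^19 × (7.41565 × 10^-8 − 4.89392 × 10^-9) = 4.29428 × 10^12 m²/s²
vₚ = 2.07226 × 10^6 m/s ≈ 2072 km/s
vₐ² = 6.2 × 10^19 × (5.23972 × 10^-9 − 4.89392 × 10^-9) = 2.14392 × 10^10 m²/s²
vₐ = 146421 m/s ≈ 146.4 km/s

Final answer: vₚ = 2072 km/s, vₐ = 146.4 km/s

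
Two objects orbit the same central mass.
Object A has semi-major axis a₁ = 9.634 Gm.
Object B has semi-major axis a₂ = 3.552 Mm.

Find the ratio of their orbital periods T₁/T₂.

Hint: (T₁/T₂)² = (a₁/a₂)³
a₁ = 9.634 Gm = 9.634 × 10^9 m
a₂ = 3.552 Mm = 3.552 × 10^6 m
a₁/a₂ = 2712.27
T₁/T₂ = (a₁/a₂)^(3/2) = (2712.27)^1.5 = 141254

Final answer: T₁/T₂ = 1.413 × 10^5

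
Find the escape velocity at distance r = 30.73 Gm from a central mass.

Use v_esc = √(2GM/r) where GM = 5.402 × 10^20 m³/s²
r = 30.73 Gm = 3.073 × 10^10 m
GM = 5.402 × 10^20 m³/s²
2GM/r = 2 × (5.402 × 10^20) / (3.073 × 10^10) = 3.51578 × 10^10 m²/s²
v_esc = √(2GM/r) = 187504 m/s ≈ 187.5 km/s

Final answer: 187.5 km/s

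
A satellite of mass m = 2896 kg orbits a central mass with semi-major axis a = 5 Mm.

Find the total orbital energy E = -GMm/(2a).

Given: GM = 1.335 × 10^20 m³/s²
a = 5 Mm = 5 × 10^6 m
GM = 1.335 × 10^20 m³/s²
2a = 1 × 10^7 m
GMm = 1.335 × 10^20 × 2896 = 3.86616 × 10^23 m³·kg/s²
E = −GMm/(2a) = -3.86616 × 10^16 J ≈ -38.66 PJ

Final answer: -38.66 PJ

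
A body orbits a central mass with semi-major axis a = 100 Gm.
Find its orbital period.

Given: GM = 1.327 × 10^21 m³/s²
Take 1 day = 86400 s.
a = 100 Gm = 1 × 10^11 m
GM = 1.327 × 10^21 m³/s²
a³ = 1 × 10^33 m³
T = 2π √(a³/GM) = 2π √((1 × 10^33) / (1.327 × 10^21)) = 2π × 868090 s
T = 5.45437 × 10^6 s ≈ 63.13 days

Final answer: 63.13 days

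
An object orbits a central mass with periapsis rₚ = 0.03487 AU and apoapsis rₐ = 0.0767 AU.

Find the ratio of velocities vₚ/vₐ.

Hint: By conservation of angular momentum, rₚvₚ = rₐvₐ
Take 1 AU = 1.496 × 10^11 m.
rₚ = 0.03487 AU = 5.21655 × 10^9 m
rₐ = 0.0767 AU = 1.14743 × 10^10 m
rₚvₚ = rₐvₐ  ⇒  vₚ/vₐ = rₐ/rₚ
vₚ/vₐ = (1.14743 × 10^10) / (5.21655 × 10^9) = 2.1996

Final answer: vₚ/vₐ = 2.2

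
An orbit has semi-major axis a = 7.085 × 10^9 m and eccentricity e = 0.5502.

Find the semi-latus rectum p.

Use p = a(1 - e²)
a = 7.085 × 10^9 m
e = 0.5502,  e² = 0.30272,  1 − e² = 0.69728
p = a(1 − e²) = 7.085 × 10^9 m × 0.69728 = 4.94023 × 10^9 m ≈ 4.94 × 10^9 m

Final answer: p = 4.94 × 10^9 m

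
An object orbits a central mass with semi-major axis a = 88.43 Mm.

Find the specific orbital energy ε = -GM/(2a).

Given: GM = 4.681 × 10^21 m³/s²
a = 88.43 Mm = 8.843 × 10^7 m
GM = 4.681 × 10^21 m³/s²
2a = 1.7686 × 10^8 m
ε = −GM/(2a) = -2.64673 × 10^13 J/kg ≈ -2.647 × 10^4 GJ/kg

Final answer: -2.647 × 10^4 GJ/kg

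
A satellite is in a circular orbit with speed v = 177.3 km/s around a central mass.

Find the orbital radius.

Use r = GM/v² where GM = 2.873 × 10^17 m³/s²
v = 177.3 km/s = 177300 m/s
GM = 2.873 × 10^17 m³/s²
v² = 3.14353 × 10^10 m²/s²
r = GM/v² = (2.873 × 10^17) / (3.14353 × 10^10) = 9.13941 × 10^6 m ≈ 9.139 × 10^6 m

Final answer: 9.139 × 10^6 m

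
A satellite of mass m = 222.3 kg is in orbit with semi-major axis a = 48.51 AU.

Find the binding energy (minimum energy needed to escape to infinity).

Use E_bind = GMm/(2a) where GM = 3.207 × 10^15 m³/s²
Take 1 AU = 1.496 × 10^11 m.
a = 48.51 AU = 7.2571 × 10^12 m
GM = 3.207 × 10^15 m³/s²
m = 222.3 kg
GMm = 3.207 × 10^15 × 222.3 = 7.12916 × 10^17 m³·kg/s²
2a = 1.45142 × 10^13 m
E_bind = GMm/(2a) = 49118.6 J ≈ 49.12 kJ

Final answer: 49.12 kJ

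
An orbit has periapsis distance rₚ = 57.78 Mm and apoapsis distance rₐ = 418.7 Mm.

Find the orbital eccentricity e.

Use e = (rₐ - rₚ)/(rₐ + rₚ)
rₚ = 57.78 Mm = 5.778 × 10^7 m
rₐ = 418.7 Mm = 4.187 × 10^8 m
rₐ − rₚ = 3.6092 × 10^8 m
rₐ + rₚ = 4.7648 × 10^8 m
e = (rₐ − rₚ)/(rₐ + rₚ) = 0.757471

Final answer: e = 0.7575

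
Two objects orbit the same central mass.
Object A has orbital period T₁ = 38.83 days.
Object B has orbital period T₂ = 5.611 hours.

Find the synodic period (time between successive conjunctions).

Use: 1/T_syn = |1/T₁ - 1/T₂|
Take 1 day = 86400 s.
T₁ = 38.83 days = 3.35491 × 10^6 s
T₂ = 5.611 hours = 20199.6 s
1/T₁ = 2.9807 × 10^-7 s⁻¹
1/T₂ = 4.95059 × 10^-5 s⁻¹
|1/T₁ − 1/T₂| = 4.92079 × 10^-5 s⁻¹
T_syn = 1 / |1/T₁ − 1/T₂| = 20322 s ≈ 5.645 hours

Final answer: T_syn = 5.645 hours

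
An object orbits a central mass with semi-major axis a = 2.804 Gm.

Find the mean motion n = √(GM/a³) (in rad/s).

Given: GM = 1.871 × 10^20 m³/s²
a = 2.804 Gm = 2.804 × 10^9 m
GM = 1.871 × 10^20 m³/s²
a³ = 2.20462 × 10^28 m³
GM/a³ = (1.871 × 10^20) / (2.20462 × 10^28) = 8.48672 × 10^-9 s⁻²
n = √(GM/a³) = 9.21234 × 10^-5 rad/s ≈ 9.212 × 10^-5 rad/s

Final answer: n = 9.212 × 10^-5 rad/s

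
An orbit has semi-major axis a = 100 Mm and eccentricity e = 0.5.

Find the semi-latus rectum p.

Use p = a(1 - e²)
a = 100 Mm = 1 × 10^8 m
e = 0.5,  e² = 0.25,  1 − e² = 0.75
p = a(1 − e²) = 1 × 10^8 m × 0.75 = 7.5 × 10^7 m ≈ 75 Mm

Final answer: p = 75 Mm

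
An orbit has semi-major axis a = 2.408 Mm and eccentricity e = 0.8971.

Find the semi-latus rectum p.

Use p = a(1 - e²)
a = 2.408 Mm = 2.408 × 10^6 m
e = 0.8971,  e² = 0.804788,  1 − e² = 0.195212
p = a(1 − e²) = 2.408 × 10^6 m × 0.195212 = 470070 m ≈ 470.1 km

Final answer: p = 470.1 km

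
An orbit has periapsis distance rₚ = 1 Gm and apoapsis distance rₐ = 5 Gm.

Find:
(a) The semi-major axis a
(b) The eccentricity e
rₚ = 1 Gm = 1 × 10^9 m
rₐ = 5 Gm = 5 × 10^9 m
(a) a = (rₚ + rₐ)/2 = 3 × 10^9 m ≈ 3 Gm
(b) e = (rₐ − rₚ)/(rₐ + rₚ) = (4 × 10^9) / (6 × 10^9) = 0.666667

Final answer:
(a) a = 3 Gm
(b) e = 0.6667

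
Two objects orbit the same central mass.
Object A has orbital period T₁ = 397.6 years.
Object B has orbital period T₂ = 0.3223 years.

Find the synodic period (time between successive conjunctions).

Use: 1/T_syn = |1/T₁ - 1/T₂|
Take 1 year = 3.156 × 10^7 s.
T₁ = 397.6 years = 1.25483 × 10^10 s
T₂ = 0.3223 years = 1.01718 × 10^7 s
1/T₁ = 7.96923 × 10^-11 s⁻¹
1/T₂ = 9.83111 × 10^-8 s⁻¹
|1/T₁ − 1/T₂| = 9.82314 × 10^-8 s⁻¹
T_syn = 1 / |1/T₁ − 1/T₂| = 1.018 × 10^7 s ≈ 0.3226 years

Final answer: T_syn = 0.3226 years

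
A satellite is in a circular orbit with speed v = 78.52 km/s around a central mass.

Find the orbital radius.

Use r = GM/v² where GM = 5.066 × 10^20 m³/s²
v = 78.52 km/s = 78520 m/s
GM = 5.066 × 10^20 m³/s²
v² = 6.16539 × 10^9 m²/s²
r = GM/v² = (5.066 × 10^20) / (6.16539 × 10^9) = 8.21684 × 10^10 m ≈ 82.17 Gm

Final answer: 82.17 Gm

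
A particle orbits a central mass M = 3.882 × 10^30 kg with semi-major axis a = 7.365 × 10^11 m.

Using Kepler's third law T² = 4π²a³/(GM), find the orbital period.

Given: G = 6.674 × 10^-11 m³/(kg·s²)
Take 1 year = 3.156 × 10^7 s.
M = 3.882 × 10^30 kg
GM = G × M = 6.674 × 10^-11 × 3.882 × 10^30 = 2.59085 × 10^20 m³/s²
a = 7.365 × 10^11 m
a³ = 3.99501 × 10^35 m³
T = 2π √(a³/GM) = 2π √((3.99501 × 10^35) / (2.59085 × 10^20)) = 2π × 3.9268 × 10^7 s
T = 2.46728 × 10^8 s ≈ 7.818 years

Final answer: 7.818 years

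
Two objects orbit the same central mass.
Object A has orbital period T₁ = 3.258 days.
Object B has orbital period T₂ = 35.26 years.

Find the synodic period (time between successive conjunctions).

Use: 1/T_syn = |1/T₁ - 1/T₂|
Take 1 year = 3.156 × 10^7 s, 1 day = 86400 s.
T₁ = 3.258 days = 281491 s
T₂ = 35.26 years = 1.11281 × 10^9 s
1/T₁ = 3.55251 × 10^-6 s⁻¹
1/T₂ = 8.9863 × 10^-10 s⁻¹
|1/T₁ − 1/T₂| = 3.55161 × 10^-6 s⁻¹
T_syn = 1 / |1/T₁ − 1/T₂| = 281562 s ≈ 3.259 days

Final answer: T_syn = 3.259 days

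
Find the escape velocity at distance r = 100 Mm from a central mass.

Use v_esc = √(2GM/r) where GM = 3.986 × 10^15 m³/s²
r = 100 Mm = 1 × 10^8 m
GM = 3.986 × 10^15 m³/s²
2GM/r = 2 × (3.986 × 10^15) / (1 × 10^8) = 7.972 × 10^7 m²/s²
v_esc = √(2GM/r) = 8928.61 m/s ≈ 8.929 km/s

Final answer: 8.929 km/s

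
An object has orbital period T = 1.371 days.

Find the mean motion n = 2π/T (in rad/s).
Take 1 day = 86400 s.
T = 1.371 days = 118454 s
n = 2π / 118454 s = 5.30431 × 10^-5 rad/s ≈ 5.304 × 10^-5 rad/s

Final answer: n = 5.304 × 10^-5 rad/s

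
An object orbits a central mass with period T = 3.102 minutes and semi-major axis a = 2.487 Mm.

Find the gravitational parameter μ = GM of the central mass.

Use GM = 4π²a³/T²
T = 3.102 minutes = 186.12 s
a = 2.487 Mm = 2.487 × 10^6 m
a³ = 1.53825 × 10^19 m³
T² = 34640.7 s²
GM = 4π² × (1.53825 × 10^19) / 34640.7 = 1.75308 × 10^16 m³/s²
GM ≈ 1.753 × 10^16 m³/s²

Final answer: GM = 1.753 × 10^16 m³/s²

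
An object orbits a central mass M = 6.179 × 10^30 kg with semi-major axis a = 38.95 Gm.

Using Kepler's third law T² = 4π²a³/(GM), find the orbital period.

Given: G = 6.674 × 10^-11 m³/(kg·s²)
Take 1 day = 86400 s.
M = 6.179 × 10^30 kg
GM = G × M = 6.674 × 10^-11 × 6.179 × 10^30 = 4.12386 × 10^20 m³/s²
a = 38.95 Gm = 3.895 × 10^10 m
a³ = 5.90911 × 10^31 m³
T = 2π √(a³/GM) = 2π √((5.90911 × 10^31) / (4.12386 × 10^20)) = 2π × 378538 s
T = 2.37842 × 10^6 s ≈ 27.53 days

Final answer: 27.53 days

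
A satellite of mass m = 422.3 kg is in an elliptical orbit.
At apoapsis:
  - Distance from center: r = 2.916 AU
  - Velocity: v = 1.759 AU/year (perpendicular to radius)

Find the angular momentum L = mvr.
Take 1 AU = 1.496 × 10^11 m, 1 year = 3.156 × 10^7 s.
r = 2.916 AU = 4.36234 × 10^11 m
v = 1.759 AU/year = 8337.97 m/s
vr = 8337.97 × 4.36234 × 10^11 = 3.6373 × 10^15 m²/s
L = m × vr = 422.3 × 3.6373 × 10^15 = 1.53603 × 10^18 kg·m²/s ≈ 1.536 × 10^18 kg·m²/s

Final answer: L = 1.536 × 10^18 kg·m²/s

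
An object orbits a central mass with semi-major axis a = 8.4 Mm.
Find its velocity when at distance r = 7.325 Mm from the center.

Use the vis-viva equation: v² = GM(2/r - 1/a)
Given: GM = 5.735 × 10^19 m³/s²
a = 8.4 Mm = 8.4 × 10^6 m
r = 7.325 Mm = 7.325 × 10^6 m
GM = 5.735 × 10^19 m³/s²
2/r − 1/a = 2.73038 × 10^-7 − 1.19048 × 10^-7 = 1.5399 × 10^-7 m⁻¹
v² = GM (2/r − 1/a) = 8.83132 × 10^12 m²/s²
v = 2.97175 × 10^6 m/s ≈ 2972 km/s

Final answer: 2972 km/s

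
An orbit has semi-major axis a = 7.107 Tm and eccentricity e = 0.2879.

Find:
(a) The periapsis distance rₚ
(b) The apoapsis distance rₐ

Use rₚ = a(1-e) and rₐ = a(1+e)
a = 7.107 Tm = 7.107 × 10^12 m
e = 0.2879:  1 − e = 0.7121,  1 + e = 1.2879
(a) rₚ = a(1 − e) = 7.107 × 10^12 m × 0.7121 = 5.06089 × 10^12 m ≈ 5.061 Tm
(b) rₐ = a(1 + e) = 7.107 × 10^12 m × 1.2879 = 9.15311 × 10^12 m ≈ 9.153 Tm

Final answer:
(a) rₚ = 5.061 Tm
(b) rₐ = 9.153 Tm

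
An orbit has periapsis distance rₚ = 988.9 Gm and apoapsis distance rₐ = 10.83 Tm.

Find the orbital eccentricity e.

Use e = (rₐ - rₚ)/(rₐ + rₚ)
rₚ = 988.9 Gm = 9.889 × 10^11 m
rₐ = 10.83 Tm = 1.083 × 10^13 m
rₐ − rₚ = 9.8411 × 10^12 m
rₐ + rₚ = 1.18189 × 10^13 m
e = (rₐ − rₚ)/(rₐ + rₚ) = 0.832658

Final answer: e = 0.8327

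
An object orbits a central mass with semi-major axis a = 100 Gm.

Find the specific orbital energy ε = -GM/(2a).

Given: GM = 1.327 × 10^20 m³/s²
a = 100 Gm = 1 × 10^11 m
GM = 1.327 × 10^20 m³/s²
2a = 2 × 10^11 m
ε = −GM/(2a) = -6.635 × 10^8 J/kg ≈ -663.5 MJ/kg

Final answer: -663.5 MJ/kg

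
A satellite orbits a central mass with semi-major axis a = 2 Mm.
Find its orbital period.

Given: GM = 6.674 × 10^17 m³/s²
a = 2 Mm = 2 × 10^6 m
GM = 6.674 × 10^17 m³/s²
a³ = 8 × 10^18 m³
T = 2π √(a³/GM) = 2π √((8 × 10^18) / (6.674 × 10^17)) = 2π × 3.4622 s
T = 21.7536 s ≈ 21.75 seconds

Final answer: 21.75 seconds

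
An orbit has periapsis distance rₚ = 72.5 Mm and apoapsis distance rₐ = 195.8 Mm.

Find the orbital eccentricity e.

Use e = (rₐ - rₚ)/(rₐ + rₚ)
rₚ = 72.5 Mm = 7.25 × 10^7 m
rₐ = 195.8 Mm = 1.958 × 10^8 m
rₐ − rₚ = 1.233 × 10^8 m
rₐ + rₚ = 2.683 × 10^8 m
e = (rₐ − rₚ)/(rₐ + rₚ) = 0.45956

Final answer: e = 0.4596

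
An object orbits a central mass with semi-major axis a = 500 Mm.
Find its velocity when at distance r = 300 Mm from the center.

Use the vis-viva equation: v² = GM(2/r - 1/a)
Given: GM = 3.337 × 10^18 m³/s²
a = 500 Mm = 5 × 10^8 m
r = 300 Mm = 3 × 10^8 m
GM = 3.337 × 10^18 m³/s²
2/r − 1/a = 6.66667 × 10^-9 − 2 × 10^-9 = 4.66667 × 10^-9 m⁻¹
v² = GM (2/r − 1/a) = 1.55727 × 10^10 m²/s²
v = 124790 m/s ≈ 124.8 km/s

Final answer: 124.8 km/s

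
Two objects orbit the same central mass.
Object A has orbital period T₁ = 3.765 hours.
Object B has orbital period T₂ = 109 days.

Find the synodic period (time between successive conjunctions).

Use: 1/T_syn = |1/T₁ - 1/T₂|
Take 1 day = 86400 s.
T₁ = 3.765 hours = 13554 s
T₂ = 109 days = 9.4176 × 10^6 s
1/T₁ = 7.3779 × 10^-5 s⁻¹
1/T₂ = 1.06184 × 10^-7 s⁻¹
|1/T₁ − 1/T₂| = 7.36728 × 10^-5 s⁻¹
T_syn = 1 / |1/T₁ − 1/T₂| = 13573.5 s ≈ 3.77 hours

Final answer: T_syn = 3.77 hours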